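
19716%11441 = 8275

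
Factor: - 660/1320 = -1/2=   - 2^(-1 ) 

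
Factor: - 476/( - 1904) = 2^( - 2) = 1/4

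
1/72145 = 1/72145 = 0.00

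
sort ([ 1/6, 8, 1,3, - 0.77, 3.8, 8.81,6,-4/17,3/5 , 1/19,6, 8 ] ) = [ - 0.77,-4/17,1/19, 1/6, 3/5, 1,3,3.8,6,6,8,  8, 8.81]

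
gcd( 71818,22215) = 1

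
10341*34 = 351594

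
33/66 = 1/2 = 0.50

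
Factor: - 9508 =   -  2^2 * 2377^1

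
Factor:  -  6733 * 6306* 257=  - 10911782586  =  -2^1 * 3^1*257^1 * 1051^1*6733^1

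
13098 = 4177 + 8921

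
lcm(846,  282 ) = 846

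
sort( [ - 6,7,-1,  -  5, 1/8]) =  [ - 6,  -  5, - 1, 1/8 , 7] 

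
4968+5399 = 10367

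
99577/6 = 99577/6= 16596.17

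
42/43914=7/7319 = 0.00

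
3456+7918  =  11374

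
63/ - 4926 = -21/1642 = -  0.01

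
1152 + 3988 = 5140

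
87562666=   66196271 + 21366395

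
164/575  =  164/575 =0.29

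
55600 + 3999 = 59599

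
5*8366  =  41830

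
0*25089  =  0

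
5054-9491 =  - 4437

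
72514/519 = 139  +  373/519  =  139.72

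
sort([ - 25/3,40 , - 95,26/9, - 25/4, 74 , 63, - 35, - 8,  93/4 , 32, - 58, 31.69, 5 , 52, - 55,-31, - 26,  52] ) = [ - 95, - 58,  -  55, - 35, - 31, - 26, - 25/3, - 8, - 25/4,26/9,5,93/4,31.69,32,  40, 52, 52,63,74]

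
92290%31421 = 29448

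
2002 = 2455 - 453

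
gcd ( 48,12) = 12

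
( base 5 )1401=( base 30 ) 7G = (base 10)226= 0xE2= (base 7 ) 442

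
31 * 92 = 2852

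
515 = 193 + 322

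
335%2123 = 335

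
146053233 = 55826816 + 90226417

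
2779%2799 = 2779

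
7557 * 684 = 5168988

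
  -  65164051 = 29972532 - 95136583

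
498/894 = 83/149 = 0.56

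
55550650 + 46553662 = 102104312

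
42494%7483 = 5079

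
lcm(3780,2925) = 245700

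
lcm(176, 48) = 528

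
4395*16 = 70320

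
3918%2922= 996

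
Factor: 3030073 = 311^1*9743^1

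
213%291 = 213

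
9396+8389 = 17785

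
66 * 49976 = 3298416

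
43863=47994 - 4131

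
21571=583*37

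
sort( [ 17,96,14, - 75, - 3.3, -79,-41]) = [ - 79,- 75, - 41, - 3.3,14,  17, 96]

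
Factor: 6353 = 6353^1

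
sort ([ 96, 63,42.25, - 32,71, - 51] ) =[ - 51,  -  32,42.25, 63,71,96]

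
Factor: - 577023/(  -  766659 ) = 23^( - 1)*41^( - 1 ) *271^( - 1)*192341^1 = 192341/255553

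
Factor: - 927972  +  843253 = - 84719^1= -  84719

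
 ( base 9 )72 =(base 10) 65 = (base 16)41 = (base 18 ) 3b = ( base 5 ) 230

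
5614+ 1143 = 6757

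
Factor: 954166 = 2^1*349^1 * 1367^1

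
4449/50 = 88+49/50 = 88.98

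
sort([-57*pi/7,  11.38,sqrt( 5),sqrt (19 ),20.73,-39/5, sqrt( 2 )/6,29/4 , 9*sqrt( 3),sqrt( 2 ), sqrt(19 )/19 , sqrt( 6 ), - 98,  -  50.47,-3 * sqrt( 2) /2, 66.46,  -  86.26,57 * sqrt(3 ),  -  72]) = [-98,  -  86.26, - 72, - 50.47, - 57*pi/7,-39/5, - 3*sqrt( 2 )/2 , sqrt(19)/19, sqrt( 2 )/6,sqrt( 2 ),sqrt( 5 ),sqrt( 6 ),sqrt( 19 ) , 29/4,11.38, 9*sqrt( 3 ),20.73,  66.46,57*sqrt( 3) ]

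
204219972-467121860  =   - 262901888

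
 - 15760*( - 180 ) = 2836800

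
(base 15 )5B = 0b1010110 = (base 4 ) 1112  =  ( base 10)86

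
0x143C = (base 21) bfe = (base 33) 4ow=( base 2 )1010000111100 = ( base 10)5180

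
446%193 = 60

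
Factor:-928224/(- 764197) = 2^5*3^2*7^ (-1)*11^1*293^1*109171^(- 1)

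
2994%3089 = 2994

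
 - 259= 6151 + - 6410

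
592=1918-1326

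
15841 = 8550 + 7291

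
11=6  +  5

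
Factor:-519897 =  - 3^1*7^1*  19^1*1303^1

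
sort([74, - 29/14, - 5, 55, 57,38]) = [-5, - 29/14,38, 55, 57, 74]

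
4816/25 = 4816/25 = 192.64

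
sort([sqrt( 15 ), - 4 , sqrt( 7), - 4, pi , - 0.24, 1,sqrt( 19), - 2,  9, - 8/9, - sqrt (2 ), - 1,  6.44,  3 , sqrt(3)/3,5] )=[-4, - 4, - 2, - sqrt(2),- 1, - 8/9, - 0.24,sqrt( 3 )/3,1,  sqrt(7),  3,pi,sqrt (15 ), sqrt(19) , 5 , 6.44,9] 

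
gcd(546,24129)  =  21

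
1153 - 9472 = -8319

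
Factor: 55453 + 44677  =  2^1*5^1*17^1*19^1*31^1=100130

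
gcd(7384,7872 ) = 8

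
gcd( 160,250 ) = 10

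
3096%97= 89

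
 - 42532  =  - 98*434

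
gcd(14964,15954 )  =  6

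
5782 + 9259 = 15041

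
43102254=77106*559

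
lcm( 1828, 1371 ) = 5484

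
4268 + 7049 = 11317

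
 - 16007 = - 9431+  -  6576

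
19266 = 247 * 78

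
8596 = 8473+123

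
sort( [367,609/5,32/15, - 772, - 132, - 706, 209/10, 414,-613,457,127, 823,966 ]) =[- 772, - 706,-613, - 132,32/15,209/10,609/5,127, 367, 414, 457,823 , 966] 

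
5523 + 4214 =9737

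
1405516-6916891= -5511375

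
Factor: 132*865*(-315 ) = - 2^2*3^3*5^2 * 7^1*11^1*173^1 = - 35966700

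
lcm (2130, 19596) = 97980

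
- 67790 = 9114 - 76904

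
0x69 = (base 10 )105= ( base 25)45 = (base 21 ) 50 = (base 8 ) 151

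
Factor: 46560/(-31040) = -2^(  -  1)*3^1 = - 3/2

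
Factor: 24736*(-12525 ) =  - 2^5*3^1*5^2*167^1 *773^1 = -309818400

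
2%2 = 0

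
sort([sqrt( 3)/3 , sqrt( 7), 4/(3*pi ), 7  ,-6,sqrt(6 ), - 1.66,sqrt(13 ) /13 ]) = [ - 6, - 1.66,sqrt( 13)/13,4/ ( 3*pi),sqrt( 3)/3, sqrt( 6) , sqrt( 7),7]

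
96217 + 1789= 98006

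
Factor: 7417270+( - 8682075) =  - 5^1*131^1 * 1931^1 = - 1264805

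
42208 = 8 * 5276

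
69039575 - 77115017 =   -  8075442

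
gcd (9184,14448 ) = 112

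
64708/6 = 32354/3 =10784.67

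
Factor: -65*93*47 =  - 3^1*5^1 * 13^1*31^1*47^1 = - 284115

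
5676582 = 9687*586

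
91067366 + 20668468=111735834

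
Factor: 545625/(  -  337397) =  - 3^2*5^4*97^1*337397^( - 1)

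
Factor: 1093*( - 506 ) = -2^1*11^1*23^1*1093^1 = - 553058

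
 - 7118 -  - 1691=-5427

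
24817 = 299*83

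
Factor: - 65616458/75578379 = -2^1 * 3^( - 1) * 17^( - 1 ) * 29^( - 1 )*137^(-1 )* 373^(  -  1) * 32808229^1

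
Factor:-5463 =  - 3^2*607^1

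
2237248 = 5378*416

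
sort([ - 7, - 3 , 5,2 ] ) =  [ - 7, - 3,  2,5] 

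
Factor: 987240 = 2^3*3^1*5^1*19^1*433^1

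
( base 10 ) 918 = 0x396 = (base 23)1GL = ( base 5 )12133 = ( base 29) 12j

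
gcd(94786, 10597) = 1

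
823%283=257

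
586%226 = 134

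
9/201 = 3/67 = 0.04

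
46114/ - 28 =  - 23057/14=- 1646.93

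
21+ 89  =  110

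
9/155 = 9/155 = 0.06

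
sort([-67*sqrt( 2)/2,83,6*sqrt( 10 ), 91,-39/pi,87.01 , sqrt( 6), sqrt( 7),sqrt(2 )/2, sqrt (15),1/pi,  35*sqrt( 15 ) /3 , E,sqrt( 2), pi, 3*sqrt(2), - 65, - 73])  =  [  -  73,-65,  -  67*sqrt( 2)/2,-39/pi, 1/pi, sqrt( 2) /2 , sqrt(2 ), sqrt(6),sqrt( 7 ) , E,pi, sqrt( 15 ), 3 * sqrt( 2),6*sqrt( 10 ), 35*sqrt( 15)/3,83, 87.01,91 ] 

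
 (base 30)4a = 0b10000010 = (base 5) 1010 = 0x82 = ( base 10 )130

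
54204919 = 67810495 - 13605576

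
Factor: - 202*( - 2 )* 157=63428 = 2^2*101^1*157^1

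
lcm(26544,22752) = 159264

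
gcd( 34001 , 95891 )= 1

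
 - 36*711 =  - 25596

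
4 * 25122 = 100488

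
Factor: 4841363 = 31^1*59^1*2647^1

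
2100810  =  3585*586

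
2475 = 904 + 1571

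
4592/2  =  2296 = 2296.00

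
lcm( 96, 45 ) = 1440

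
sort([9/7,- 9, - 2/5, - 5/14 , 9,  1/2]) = [ - 9, - 2/5, - 5/14, 1/2,9/7,9 ]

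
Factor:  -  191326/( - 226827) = 706/837 = 2^1*3^( - 3)* 31^(  -  1)*353^1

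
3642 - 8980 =-5338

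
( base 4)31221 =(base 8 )1551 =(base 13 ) 522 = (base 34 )pn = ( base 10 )873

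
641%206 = 23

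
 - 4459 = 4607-9066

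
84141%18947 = 8353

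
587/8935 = 587/8935 = 0.07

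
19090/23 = 830 = 830.00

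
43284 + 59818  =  103102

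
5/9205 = 1/1841  =  0.00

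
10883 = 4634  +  6249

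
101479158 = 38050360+63428798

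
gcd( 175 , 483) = 7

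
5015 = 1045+3970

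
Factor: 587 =587^1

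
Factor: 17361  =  3^3*643^1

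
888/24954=148/4159= 0.04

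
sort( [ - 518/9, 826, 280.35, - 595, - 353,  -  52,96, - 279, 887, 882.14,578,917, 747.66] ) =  [ - 595, - 353, - 279,-518/9, - 52 , 96,280.35, 578 , 747.66, 826,882.14,887,917 ] 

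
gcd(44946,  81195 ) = 3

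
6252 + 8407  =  14659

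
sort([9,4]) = [4, 9]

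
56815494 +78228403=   135043897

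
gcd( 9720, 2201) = 1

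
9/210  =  3/70 = 0.04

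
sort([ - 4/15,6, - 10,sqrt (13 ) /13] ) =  [ - 10,- 4/15,sqrt(13)/13,6] 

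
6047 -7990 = - 1943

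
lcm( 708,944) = 2832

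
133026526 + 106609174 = 239635700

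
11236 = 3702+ 7534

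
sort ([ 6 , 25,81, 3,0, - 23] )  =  [ - 23,  0, 3,6 , 25, 81 ]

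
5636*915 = 5156940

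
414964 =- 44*( - 9431 )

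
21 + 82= 103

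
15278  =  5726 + 9552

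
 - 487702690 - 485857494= -973560184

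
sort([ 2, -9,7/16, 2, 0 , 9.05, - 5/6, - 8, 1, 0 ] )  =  [ - 9,  -  8, - 5/6,0,0,7/16, 1, 2, 2, 9.05 ]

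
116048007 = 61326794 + 54721213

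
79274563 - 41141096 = 38133467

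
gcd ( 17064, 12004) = 4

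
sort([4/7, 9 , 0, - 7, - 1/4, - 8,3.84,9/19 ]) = [ - 8, - 7, - 1/4,0,9/19,4/7, 3.84,  9 ] 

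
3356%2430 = 926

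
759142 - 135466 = 623676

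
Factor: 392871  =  3^1* 130957^1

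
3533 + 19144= 22677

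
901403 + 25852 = 927255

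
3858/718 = 5 + 134/359 = 5.37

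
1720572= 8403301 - 6682729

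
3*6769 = 20307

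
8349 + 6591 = 14940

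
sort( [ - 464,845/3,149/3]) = [ - 464,149/3, 845/3]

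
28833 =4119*7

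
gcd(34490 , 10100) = 10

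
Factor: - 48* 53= - 2^4*3^1*53^1 = - 2544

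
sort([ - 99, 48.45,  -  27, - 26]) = [-99, - 27, - 26, 48.45]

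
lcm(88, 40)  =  440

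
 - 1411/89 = - 16 + 13/89 = - 15.85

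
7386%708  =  306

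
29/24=1 + 5/24 = 1.21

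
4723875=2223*2125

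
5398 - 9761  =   - 4363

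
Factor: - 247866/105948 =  - 379/162 = - 2^( - 1)*3^( - 4 )*379^1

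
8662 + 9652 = 18314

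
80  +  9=89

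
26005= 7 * 3715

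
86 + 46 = 132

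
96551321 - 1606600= 94944721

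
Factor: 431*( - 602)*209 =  - 2^1*7^1*11^1*19^1*43^1 * 431^1 =- 54227558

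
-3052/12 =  - 255+2/3  =  -  254.33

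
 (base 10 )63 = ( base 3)2100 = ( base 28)27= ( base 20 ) 33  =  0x3f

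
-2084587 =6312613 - 8397200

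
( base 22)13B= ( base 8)1061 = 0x231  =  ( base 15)276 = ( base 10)561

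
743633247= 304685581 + 438947666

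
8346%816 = 186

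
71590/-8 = -8949 + 1/4=-8948.75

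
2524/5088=631/1272 = 0.50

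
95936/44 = 2180 +4/11 = 2180.36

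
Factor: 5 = 5^1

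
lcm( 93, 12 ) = 372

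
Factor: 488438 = 2^1 * 244219^1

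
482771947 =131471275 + 351300672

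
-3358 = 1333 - 4691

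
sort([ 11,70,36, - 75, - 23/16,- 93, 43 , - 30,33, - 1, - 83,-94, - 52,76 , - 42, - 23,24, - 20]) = [ -94 ,-93, - 83 , - 75,-52, - 42,-30, - 23, - 20, - 23/16, - 1,11,24, 33, 36, 43,70,76 ] 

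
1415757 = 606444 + 809313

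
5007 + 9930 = 14937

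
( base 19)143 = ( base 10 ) 440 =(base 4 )12320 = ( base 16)1b8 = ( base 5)3230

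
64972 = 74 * 878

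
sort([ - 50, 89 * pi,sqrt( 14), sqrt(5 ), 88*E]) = [ - 50, sqrt( 5),sqrt(14), 88 * E, 89 * pi]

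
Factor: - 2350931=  - 11^1*213721^1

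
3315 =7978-4663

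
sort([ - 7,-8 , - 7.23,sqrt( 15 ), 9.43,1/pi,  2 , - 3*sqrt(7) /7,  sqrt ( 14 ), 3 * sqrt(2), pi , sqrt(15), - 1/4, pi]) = [ - 8, - 7.23, - 7,- 3* sqrt (7)/7,  -  1/4, 1/pi, 2 , pi,  pi, sqrt(14 ), sqrt(15 ),  sqrt( 15),3*sqrt ( 2 ),9.43]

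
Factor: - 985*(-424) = 417640 =2^3 * 5^1*53^1*197^1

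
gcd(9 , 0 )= 9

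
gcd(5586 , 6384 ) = 798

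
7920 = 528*15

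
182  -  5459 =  -5277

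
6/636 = 1/106 = 0.01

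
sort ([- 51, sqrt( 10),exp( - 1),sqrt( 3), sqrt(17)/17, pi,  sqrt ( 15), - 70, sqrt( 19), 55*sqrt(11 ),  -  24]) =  [ - 70, - 51, - 24, sqrt( 17 )/17, exp (  -  1 ), sqrt (3 ), pi, sqrt( 10) , sqrt( 15), sqrt( 19),55*sqrt( 11) ]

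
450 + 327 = 777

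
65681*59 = 3875179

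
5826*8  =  46608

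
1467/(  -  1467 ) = -1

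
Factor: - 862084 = -2^2*215521^1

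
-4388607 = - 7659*573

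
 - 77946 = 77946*( - 1) 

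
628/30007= 628/30007= 0.02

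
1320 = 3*440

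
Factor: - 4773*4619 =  - 3^1*31^1*37^1*43^1*149^1 = - 22046487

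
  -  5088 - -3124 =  - 1964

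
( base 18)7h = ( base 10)143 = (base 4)2033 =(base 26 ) 5D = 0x8f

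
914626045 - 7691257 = 906934788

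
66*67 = 4422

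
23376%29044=23376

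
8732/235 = 8732/235 = 37.16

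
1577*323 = 509371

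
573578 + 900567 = 1474145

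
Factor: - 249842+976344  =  726502 = 2^1*7^1 *51893^1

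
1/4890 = 1/4890=   0.00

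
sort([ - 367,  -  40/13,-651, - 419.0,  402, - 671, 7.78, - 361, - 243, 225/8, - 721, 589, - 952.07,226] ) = [ - 952.07, - 721, - 671, -651,- 419.0,  -  367, - 361, -243, - 40/13, 7.78,225/8, 226, 402,  589 ]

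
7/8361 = 7/8361 =0.00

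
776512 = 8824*88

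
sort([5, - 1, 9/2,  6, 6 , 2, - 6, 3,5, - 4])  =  [ - 6, - 4 , - 1,  2 , 3, 9/2, 5,  5, 6,6]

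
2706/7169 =2706/7169 = 0.38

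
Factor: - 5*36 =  - 180 = - 2^2*3^2*5^1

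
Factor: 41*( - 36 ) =  -  2^2*3^2*41^1  =  -  1476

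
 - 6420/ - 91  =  6420/91 = 70.55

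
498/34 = 249/17 = 14.65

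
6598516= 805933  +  5792583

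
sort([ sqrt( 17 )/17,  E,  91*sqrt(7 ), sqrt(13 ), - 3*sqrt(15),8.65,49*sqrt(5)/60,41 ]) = [-3  *  sqrt( 15 ), sqrt(17)/17,49 * sqrt( 5 )/60, E,sqrt(13), 8.65,41, 91  *  sqrt(7 ) ]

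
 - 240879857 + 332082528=91202671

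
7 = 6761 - 6754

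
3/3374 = 3/3374 = 0.00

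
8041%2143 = 1612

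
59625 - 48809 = 10816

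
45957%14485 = 2502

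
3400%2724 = 676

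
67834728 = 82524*822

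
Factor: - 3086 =-2^1 * 1543^1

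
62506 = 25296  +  37210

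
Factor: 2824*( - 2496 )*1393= - 9818844672 = - 2^9 * 3^1*7^1*13^1*199^1*353^1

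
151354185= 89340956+62013229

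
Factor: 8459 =11^1*769^1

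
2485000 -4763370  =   - 2278370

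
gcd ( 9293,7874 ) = 1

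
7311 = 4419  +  2892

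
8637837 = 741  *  11657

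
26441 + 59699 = 86140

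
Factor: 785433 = 3^1*11^1*23801^1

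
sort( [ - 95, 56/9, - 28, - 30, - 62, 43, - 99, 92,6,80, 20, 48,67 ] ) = [ - 99, -95, - 62, - 30,-28,6, 56/9, 20, 43,  48, 67  ,  80, 92] 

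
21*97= 2037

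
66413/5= 66413/5 = 13282.60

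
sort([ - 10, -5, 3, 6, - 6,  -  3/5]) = [ - 10,-6,-5, - 3/5, 3, 6]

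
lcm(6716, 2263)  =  208196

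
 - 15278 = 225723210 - 225738488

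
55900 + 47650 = 103550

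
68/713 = 68/713 = 0.10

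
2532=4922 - 2390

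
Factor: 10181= 10181^1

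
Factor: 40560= 2^4*3^1 *5^1 * 13^2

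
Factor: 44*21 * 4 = 2^4*3^1*7^1 * 11^1 = 3696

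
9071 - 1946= 7125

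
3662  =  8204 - 4542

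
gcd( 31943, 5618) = 1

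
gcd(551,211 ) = 1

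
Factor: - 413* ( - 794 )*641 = 2^1* 7^1 * 59^1*397^1* 641^1 = 210198002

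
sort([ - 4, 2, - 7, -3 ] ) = [ - 7, - 4, - 3,2 ]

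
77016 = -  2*( - 38508 )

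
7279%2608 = 2063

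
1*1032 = 1032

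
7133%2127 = 752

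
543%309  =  234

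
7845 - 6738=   1107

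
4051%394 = 111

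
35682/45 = 792+14/15 = 792.93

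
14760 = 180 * 82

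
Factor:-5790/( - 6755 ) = 2^1*3^1  *7^(-1 ) = 6/7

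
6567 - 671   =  5896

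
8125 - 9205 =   -  1080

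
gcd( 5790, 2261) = 1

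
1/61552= 1/61552 = 0.00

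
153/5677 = 153/5677=0.03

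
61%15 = 1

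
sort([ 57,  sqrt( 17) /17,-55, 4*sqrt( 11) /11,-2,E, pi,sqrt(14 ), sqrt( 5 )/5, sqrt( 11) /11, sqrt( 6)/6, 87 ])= [ - 55, - 2,sqrt( 17 ) /17, sqrt (11)/11,sqrt( 6 )/6,sqrt( 5)/5,4*sqrt( 11)/11,E,pi, sqrt( 14 ), 57,87 ] 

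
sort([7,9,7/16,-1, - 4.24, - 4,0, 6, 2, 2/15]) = [ - 4.24, - 4, - 1,0,2/15, 7/16,2,6,7, 9]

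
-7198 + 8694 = 1496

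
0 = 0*696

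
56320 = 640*88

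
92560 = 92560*1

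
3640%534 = 436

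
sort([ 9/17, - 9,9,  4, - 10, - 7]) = [-10,-9,-7, 9/17,4, 9 ] 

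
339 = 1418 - 1079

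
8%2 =0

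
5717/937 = 5717/937 = 6.10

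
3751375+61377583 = 65128958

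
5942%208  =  118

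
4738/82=57 + 32/41 = 57.78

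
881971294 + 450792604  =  1332763898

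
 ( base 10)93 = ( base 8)135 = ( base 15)63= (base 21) 49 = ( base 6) 233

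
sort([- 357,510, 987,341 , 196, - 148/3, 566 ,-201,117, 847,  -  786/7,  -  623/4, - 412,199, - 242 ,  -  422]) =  [ - 422, - 412, - 357,-242, -201, - 623/4, - 786/7, - 148/3,117, 196,199,341, 510, 566, 847,987]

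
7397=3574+3823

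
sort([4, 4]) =[ 4, 4]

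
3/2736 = 1/912= 0.00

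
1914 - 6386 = - 4472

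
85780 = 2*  42890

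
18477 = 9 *2053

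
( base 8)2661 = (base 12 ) A15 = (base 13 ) 881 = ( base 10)1457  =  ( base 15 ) 672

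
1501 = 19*79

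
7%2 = 1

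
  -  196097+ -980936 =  - 1177033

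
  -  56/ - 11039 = 8/1577 = 0.01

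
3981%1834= 313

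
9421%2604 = 1609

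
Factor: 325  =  5^2 * 13^1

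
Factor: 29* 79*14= 2^1 * 7^1*29^1*79^1=32074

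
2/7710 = 1/3855 = 0.00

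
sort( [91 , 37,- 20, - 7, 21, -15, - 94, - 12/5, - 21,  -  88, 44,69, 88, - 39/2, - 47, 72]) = [ - 94 , - 88,  -  47, - 21, - 20, - 39/2 , - 15, - 7, - 12/5 , 21, 37,44,69, 72 , 88,91 ]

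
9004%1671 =649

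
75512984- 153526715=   -  78013731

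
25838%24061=1777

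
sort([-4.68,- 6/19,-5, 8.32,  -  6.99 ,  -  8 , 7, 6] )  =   [ - 8, - 6.99,-5,-4.68, - 6/19,  6,  7,8.32 ] 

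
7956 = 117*68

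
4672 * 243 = 1135296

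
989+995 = 1984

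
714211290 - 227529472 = 486681818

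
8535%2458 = 1161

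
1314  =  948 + 366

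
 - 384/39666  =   - 64/6611 = - 0.01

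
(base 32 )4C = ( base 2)10001100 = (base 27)55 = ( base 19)77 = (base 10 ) 140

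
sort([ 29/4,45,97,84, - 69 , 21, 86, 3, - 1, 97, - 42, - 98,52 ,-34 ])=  [ - 98 , - 69, - 42, - 34,-1,3,29/4, 21, 45, 52,84,86,97, 97]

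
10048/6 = 5024/3 = 1674.67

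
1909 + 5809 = 7718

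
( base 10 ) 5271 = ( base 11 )3A62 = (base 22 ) ajd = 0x1497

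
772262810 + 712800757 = 1485063567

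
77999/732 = 106 + 407/732  =  106.56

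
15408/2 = 7704 = 7704.00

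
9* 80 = 720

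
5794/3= 1931 + 1/3 = 1931.33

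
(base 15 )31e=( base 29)o8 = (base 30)NE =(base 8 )1300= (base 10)704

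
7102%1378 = 212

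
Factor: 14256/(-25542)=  - 24/43= - 2^3*3^1*43^(- 1)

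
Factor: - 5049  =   - 3^3*11^1 * 17^1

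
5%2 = 1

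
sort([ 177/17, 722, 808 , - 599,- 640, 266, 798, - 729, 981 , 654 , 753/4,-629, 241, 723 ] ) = [-729, - 640,  -  629, - 599, 177/17, 753/4,241, 266,654,722, 723,798, 808, 981]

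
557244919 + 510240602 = 1067485521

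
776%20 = 16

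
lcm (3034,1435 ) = 106190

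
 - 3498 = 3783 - 7281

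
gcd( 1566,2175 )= 87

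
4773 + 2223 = 6996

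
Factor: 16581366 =2^1 * 3^2*73^1*12619^1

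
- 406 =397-803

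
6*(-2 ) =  - 12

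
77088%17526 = 6984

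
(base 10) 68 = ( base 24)2K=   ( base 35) 1x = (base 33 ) 22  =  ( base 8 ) 104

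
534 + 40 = 574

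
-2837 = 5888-8725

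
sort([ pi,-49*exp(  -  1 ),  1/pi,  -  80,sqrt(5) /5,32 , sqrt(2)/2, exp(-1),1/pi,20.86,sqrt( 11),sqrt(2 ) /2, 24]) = [ - 80 , - 49*exp( - 1),1/pi,1/pi,exp(-1),sqrt( 5)/5, sqrt(2) /2,sqrt( 2) /2,pi, sqrt(11 ),20.86,24,32 ]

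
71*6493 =461003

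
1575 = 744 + 831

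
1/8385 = 1/8385=0.00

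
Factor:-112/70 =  -8/5=- 2^3 * 5^ ( - 1) 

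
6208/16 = 388 = 388.00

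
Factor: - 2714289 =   -  3^1*43^1*53^1*397^1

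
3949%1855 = 239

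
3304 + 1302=4606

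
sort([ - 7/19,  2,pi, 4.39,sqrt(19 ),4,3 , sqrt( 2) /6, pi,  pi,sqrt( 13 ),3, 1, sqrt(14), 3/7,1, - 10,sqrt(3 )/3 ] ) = [-10, - 7/19, sqrt(2 )/6 , 3/7, sqrt(3 ) /3,1, 1 , 2,3, 3 , pi, pi, pi,sqrt (13) , sqrt(14),4,  sqrt(19),4.39]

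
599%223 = 153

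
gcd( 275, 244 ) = 1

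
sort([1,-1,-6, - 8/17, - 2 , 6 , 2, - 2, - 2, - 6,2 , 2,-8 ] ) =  [ - 8, - 6,-6, - 2,  -  2, - 2, - 1, - 8/17, 1,  2, 2, 2,  6]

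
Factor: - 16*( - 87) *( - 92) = - 128064 =- 2^6*3^1*23^1*29^1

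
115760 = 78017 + 37743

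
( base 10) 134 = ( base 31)4a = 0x86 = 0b10000110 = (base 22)62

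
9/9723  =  3/3241 = 0.00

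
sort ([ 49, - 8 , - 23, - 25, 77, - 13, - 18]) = [ - 25, - 23, - 18 , - 13, - 8,49,77]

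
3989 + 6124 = 10113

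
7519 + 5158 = 12677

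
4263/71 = 4263/71 = 60.04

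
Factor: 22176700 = 2^2*5^2*7^1*13^1*2437^1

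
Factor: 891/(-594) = - 2^( - 1)*3^1 = - 3/2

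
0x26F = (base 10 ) 623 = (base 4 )21233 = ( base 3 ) 212002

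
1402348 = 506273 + 896075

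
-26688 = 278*( - 96) 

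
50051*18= 900918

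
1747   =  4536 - 2789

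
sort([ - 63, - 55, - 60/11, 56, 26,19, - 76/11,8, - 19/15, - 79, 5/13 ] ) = [-79, - 63,-55, - 76/11, - 60/11, - 19/15,5/13,8, 19, 26,56 ]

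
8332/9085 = 8332/9085 = 0.92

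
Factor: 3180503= 3180503^1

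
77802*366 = 28475532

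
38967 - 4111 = 34856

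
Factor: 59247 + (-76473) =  - 17226 =- 2^1 *3^3* 11^1*29^1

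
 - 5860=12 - 5872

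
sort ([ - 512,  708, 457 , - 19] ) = [-512 , - 19, 457, 708]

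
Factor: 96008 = 2^3*11^1*1091^1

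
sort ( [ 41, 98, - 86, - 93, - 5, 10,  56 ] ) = [ - 93,-86,-5, 10, 41, 56,98]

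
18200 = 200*91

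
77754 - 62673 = 15081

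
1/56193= 1/56193 = 0.00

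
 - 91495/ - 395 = 231 + 50/79 = 231.63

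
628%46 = 30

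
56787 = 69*823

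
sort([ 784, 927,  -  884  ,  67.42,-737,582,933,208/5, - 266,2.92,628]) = [-884, - 737,  -  266,2.92, 208/5,67.42,582,628 , 784,927, 933]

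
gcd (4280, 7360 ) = 40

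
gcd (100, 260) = 20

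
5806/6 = 967 +2/3 = 967.67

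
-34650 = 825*(-42) 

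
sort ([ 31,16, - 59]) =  [ - 59,16,31 ] 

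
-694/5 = -694/5 = - 138.80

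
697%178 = 163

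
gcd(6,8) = 2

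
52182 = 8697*6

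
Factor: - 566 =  - 2^1*283^1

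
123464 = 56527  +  66937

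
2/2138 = 1/1069 = 0.00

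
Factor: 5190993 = 3^3 * 192259^1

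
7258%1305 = 733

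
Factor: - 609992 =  - 2^3*76249^1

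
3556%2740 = 816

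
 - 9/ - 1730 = 9/1730 = 0.01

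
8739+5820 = 14559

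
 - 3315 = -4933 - -1618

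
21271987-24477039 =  - 3205052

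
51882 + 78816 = 130698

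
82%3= 1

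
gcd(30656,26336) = 32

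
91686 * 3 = 275058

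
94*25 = 2350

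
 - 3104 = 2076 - 5180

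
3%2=1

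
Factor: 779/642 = 2^( - 1) * 3^( - 1)*19^1*41^1*107^( - 1)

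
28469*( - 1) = -28469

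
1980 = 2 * 990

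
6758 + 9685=16443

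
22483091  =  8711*2581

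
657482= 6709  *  98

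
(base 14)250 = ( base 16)1CE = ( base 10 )462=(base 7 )1230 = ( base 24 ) J6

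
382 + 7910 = 8292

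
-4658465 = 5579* (  -  835 )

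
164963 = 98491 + 66472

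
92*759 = 69828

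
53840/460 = 117 + 1/23 =117.04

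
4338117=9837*441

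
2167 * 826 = 1789942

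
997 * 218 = 217346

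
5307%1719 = 150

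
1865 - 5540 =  - 3675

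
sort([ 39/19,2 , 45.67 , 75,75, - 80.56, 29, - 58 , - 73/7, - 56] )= [-80.56, - 58, - 56, - 73/7 , 2,39/19,  29, 45.67,75, 75]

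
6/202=3/101 =0.03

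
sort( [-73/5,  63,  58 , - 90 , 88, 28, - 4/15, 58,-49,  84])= [ - 90, - 49, - 73/5, - 4/15 , 28,58, 58,  63,  84,88]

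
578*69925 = 40416650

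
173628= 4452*39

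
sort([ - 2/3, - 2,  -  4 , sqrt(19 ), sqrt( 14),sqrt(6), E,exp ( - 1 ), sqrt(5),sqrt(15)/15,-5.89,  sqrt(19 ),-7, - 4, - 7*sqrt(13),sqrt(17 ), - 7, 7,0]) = [ - 7 * sqrt( 13),  -  7,  -  7,  -  5.89, - 4,  -  4, - 2, - 2/3, 0, sqrt(15)/15, exp( - 1), sqrt( 5 ), sqrt(6 ), E, sqrt(14),sqrt( 17 ), sqrt(19) , sqrt ( 19 ),7]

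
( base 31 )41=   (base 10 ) 125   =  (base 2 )1111101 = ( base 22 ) 5F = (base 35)3K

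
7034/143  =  7034/143 = 49.19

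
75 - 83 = -8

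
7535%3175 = 1185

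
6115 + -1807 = 4308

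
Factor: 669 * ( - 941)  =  -3^1*223^1*941^1 = - 629529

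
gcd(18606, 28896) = 42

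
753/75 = 10 + 1/25 = 10.04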